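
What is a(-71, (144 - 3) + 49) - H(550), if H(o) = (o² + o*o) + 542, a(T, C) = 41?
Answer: -605501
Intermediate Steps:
H(o) = 542 + 2*o² (H(o) = (o² + o²) + 542 = 2*o² + 542 = 542 + 2*o²)
a(-71, (144 - 3) + 49) - H(550) = 41 - (542 + 2*550²) = 41 - (542 + 2*302500) = 41 - (542 + 605000) = 41 - 1*605542 = 41 - 605542 = -605501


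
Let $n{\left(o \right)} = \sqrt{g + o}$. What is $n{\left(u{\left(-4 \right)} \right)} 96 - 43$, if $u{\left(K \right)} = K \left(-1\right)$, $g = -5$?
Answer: $-43 + 96 i \approx -43.0 + 96.0 i$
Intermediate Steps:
$u{\left(K \right)} = - K$
$n{\left(o \right)} = \sqrt{-5 + o}$
$n{\left(u{\left(-4 \right)} \right)} 96 - 43 = \sqrt{-5 - -4} \cdot 96 - 43 = \sqrt{-5 + 4} \cdot 96 - 43 = \sqrt{-1} \cdot 96 - 43 = i 96 - 43 = 96 i - 43 = -43 + 96 i$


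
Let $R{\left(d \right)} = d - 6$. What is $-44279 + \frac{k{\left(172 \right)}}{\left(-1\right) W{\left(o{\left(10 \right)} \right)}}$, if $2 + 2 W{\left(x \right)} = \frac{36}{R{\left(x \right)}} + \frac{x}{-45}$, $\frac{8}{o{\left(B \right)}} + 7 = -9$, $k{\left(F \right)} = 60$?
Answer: $- \frac{389824753}{8807} \approx -44263.0$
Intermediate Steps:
$R{\left(d \right)} = -6 + d$ ($R{\left(d \right)} = d - 6 = -6 + d$)
$o{\left(B \right)} = - \frac{1}{2}$ ($o{\left(B \right)} = \frac{8}{-7 - 9} = \frac{8}{-16} = 8 \left(- \frac{1}{16}\right) = - \frac{1}{2}$)
$W{\left(x \right)} = -1 + \frac{18}{-6 + x} - \frac{x}{90}$ ($W{\left(x \right)} = -1 + \frac{\frac{36}{-6 + x} + \frac{x}{-45}}{2} = -1 + \frac{\frac{36}{-6 + x} + x \left(- \frac{1}{45}\right)}{2} = -1 + \frac{\frac{36}{-6 + x} - \frac{x}{45}}{2} = -1 - \left(- \frac{18}{-6 + x} + \frac{x}{90}\right) = -1 + \frac{18}{-6 + x} - \frac{x}{90}$)
$-44279 + \frac{k{\left(172 \right)}}{\left(-1\right) W{\left(o{\left(10 \right)} \right)}} = -44279 + \frac{60}{\left(-1\right) \frac{2160 - \left(- \frac{1}{2}\right)^{2} - -42}{90 \left(-6 - \frac{1}{2}\right)}} = -44279 + \frac{60}{\left(-1\right) \frac{2160 - \frac{1}{4} + 42}{90 \left(- \frac{13}{2}\right)}} = -44279 + \frac{60}{\left(-1\right) \frac{1}{90} \left(- \frac{2}{13}\right) \left(2160 - \frac{1}{4} + 42\right)} = -44279 + \frac{60}{\left(-1\right) \frac{1}{90} \left(- \frac{2}{13}\right) \frac{8807}{4}} = -44279 + \frac{60}{\left(-1\right) \left(- \frac{8807}{2340}\right)} = -44279 + \frac{60}{\frac{8807}{2340}} = -44279 + 60 \cdot \frac{2340}{8807} = -44279 + \frac{140400}{8807} = - \frac{389824753}{8807}$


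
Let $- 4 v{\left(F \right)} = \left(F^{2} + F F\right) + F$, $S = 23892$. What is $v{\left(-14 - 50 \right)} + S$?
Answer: $21860$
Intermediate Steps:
$v{\left(F \right)} = - \frac{F^{2}}{2} - \frac{F}{4}$ ($v{\left(F \right)} = - \frac{\left(F^{2} + F F\right) + F}{4} = - \frac{\left(F^{2} + F^{2}\right) + F}{4} = - \frac{2 F^{2} + F}{4} = - \frac{F + 2 F^{2}}{4} = - \frac{F^{2}}{2} - \frac{F}{4}$)
$v{\left(-14 - 50 \right)} + S = - \frac{\left(-14 - 50\right) \left(1 + 2 \left(-14 - 50\right)\right)}{4} + 23892 = \left(- \frac{1}{4}\right) \left(-64\right) \left(1 + 2 \left(-64\right)\right) + 23892 = \left(- \frac{1}{4}\right) \left(-64\right) \left(1 - 128\right) + 23892 = \left(- \frac{1}{4}\right) \left(-64\right) \left(-127\right) + 23892 = -2032 + 23892 = 21860$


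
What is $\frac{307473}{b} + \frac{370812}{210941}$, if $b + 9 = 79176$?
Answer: $\frac{31404911899}{5566522049} \approx 5.6417$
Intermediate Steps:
$b = 79167$ ($b = -9 + 79176 = 79167$)
$\frac{307473}{b} + \frac{370812}{210941} = \frac{307473}{79167} + \frac{370812}{210941} = 307473 \cdot \frac{1}{79167} + 370812 \cdot \frac{1}{210941} = \frac{102491}{26389} + \frac{370812}{210941} = \frac{31404911899}{5566522049}$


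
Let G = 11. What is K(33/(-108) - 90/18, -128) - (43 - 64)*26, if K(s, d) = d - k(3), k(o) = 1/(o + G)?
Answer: 5851/14 ≈ 417.93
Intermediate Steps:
k(o) = 1/(11 + o) (k(o) = 1/(o + 11) = 1/(11 + o))
K(s, d) = -1/14 + d (K(s, d) = d - 1/(11 + 3) = d - 1/14 = -1/14 + d)
K(33/(-108) - 90/18, -128) - (43 - 64)*26 = (-1/14 - 128) - (43 - 64)*26 = -1793/14 - (-21)*26 = -1793/14 - 1*(-546) = -1793/14 + 546 = 5851/14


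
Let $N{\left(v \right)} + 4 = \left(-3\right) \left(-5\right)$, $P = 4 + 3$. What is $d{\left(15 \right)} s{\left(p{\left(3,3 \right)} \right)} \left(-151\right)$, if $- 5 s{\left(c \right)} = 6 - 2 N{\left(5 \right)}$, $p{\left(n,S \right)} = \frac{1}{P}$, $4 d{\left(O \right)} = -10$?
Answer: $1208$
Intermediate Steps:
$d{\left(O \right)} = - \frac{5}{2}$ ($d{\left(O \right)} = \frac{1}{4} \left(-10\right) = - \frac{5}{2}$)
$P = 7$
$N{\left(v \right)} = 11$ ($N{\left(v \right)} = -4 - -15 = -4 + 15 = 11$)
$p{\left(n,S \right)} = \frac{1}{7}$
$s{\left(c \right)} = \frac{16}{5}$ ($s{\left(c \right)} = - \frac{6 - 22}{5} = \left(- \frac{1}{5}\right) \left(-16\right) = \frac{16}{5}$)
$d{\left(15 \right)} s{\left(p{\left(3,3 \right)} \right)} \left(-151\right) = \left(- \frac{5}{2}\right) \frac{16}{5} \left(-151\right) = \left(-8\right) \left(-151\right) = 1208$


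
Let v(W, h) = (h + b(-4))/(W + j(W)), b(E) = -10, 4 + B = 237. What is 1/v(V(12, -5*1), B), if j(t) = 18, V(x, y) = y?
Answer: 13/223 ≈ 0.058296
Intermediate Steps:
B = 233 (B = -4 + 237 = 233)
v(W, h) = (-10 + h)/(18 + W) (v(W, h) = (h - 10)/(W + 18) = (-10 + h)/(18 + W))
1/v(V(12, -5*1), B) = 1/((-10 + 233)/(18 - 5*1)) = 1/(223/(18 - 5)) = 1/(223/13) = 13/223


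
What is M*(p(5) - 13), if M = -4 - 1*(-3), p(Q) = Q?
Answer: 8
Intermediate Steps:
M = -1 (M = -4 + 3 = -1)
M*(p(5) - 13) = -(5 - 13) = -1*(-8) = 8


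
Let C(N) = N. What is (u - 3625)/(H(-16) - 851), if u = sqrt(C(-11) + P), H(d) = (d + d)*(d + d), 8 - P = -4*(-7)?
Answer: -3625/173 + I*sqrt(31)/173 ≈ -20.954 + 0.032184*I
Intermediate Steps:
P = -20 (P = 8 - (-4)*(-7) = 8 - 1*28 = 8 - 28 = -20)
H(d) = 4*d**2 (H(d) = (2*d)*(2*d) = 4*d**2)
u = I*sqrt(31) (u = sqrt(-11 - 20) = sqrt(-31) = I*sqrt(31) ≈ 5.5678*I)
(u - 3625)/(H(-16) - 851) = (I*sqrt(31) - 3625)/(4*(-16)**2 - 851) = (-3625 + I*sqrt(31))/(4*256 - 851) = (-3625 + I*sqrt(31))/(1024 - 851) = (-3625 + I*sqrt(31))/173 = (-3625 + I*sqrt(31))*(1/173) = -3625/173 + I*sqrt(31)/173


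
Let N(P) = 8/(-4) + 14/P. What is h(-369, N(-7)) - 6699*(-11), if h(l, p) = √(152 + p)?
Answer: 73689 + 2*√37 ≈ 73701.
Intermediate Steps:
N(P) = -2 + 14/P (N(P) = 8*(-¼) + 14/P = -2 + 14/P)
h(-369, N(-7)) - 6699*(-11) = √(152 + (-2 + 14/(-7))) - 6699*(-11) = √(152 + (-2 + 14*(-⅐))) - 1*(-73689) = √(152 + (-2 - 2)) + 73689 = √(152 - 4) + 73689 = √148 + 73689 = 2*√37 + 73689 = 73689 + 2*√37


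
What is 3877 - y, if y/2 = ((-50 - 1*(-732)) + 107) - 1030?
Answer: 4359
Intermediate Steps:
y = -482 (y = 2*(((-50 - 1*(-732)) + 107) - 1030) = 2*(((-50 + 732) + 107) - 1030) = 2*((682 + 107) - 1030) = 2*(789 - 1030) = 2*(-241) = -482)
3877 - y = 3877 - 1*(-482) = 3877 + 482 = 4359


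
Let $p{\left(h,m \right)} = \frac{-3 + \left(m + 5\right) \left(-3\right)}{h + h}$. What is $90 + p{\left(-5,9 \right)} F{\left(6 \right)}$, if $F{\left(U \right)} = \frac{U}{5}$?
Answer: $\frac{477}{5} \approx 95.4$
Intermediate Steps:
$F{\left(U \right)} = \frac{U}{5}$ ($F{\left(U \right)} = U \frac{1}{5} = \frac{U}{5}$)
$p{\left(h,m \right)} = \frac{-18 - 3 m}{2 h}$ ($p{\left(h,m \right)} = \frac{-3 + \left(5 + m\right) \left(-3\right)}{2 h} = \left(-3 - \left(15 + 3 m\right)\right) \frac{1}{2 h} = \left(-18 - 3 m\right) \frac{1}{2 h} = \frac{-18 - 3 m}{2 h}$)
$90 + p{\left(-5,9 \right)} F{\left(6 \right)} = 90 + \frac{3 \left(-6 - 9\right)}{2 \left(-5\right)} \frac{1}{5} \cdot 6 = 90 + \frac{3}{2} \left(- \frac{1}{5}\right) \left(-6 - 9\right) \frac{6}{5} = 90 + \frac{3}{2} \left(- \frac{1}{5}\right) \left(-15\right) \frac{6}{5} = 90 + \frac{9}{2} \cdot \frac{6}{5} = 90 + \frac{27}{5} = \frac{477}{5}$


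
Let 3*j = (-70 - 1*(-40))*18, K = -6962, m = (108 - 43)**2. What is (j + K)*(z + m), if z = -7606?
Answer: 24147102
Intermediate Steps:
m = 4225 (m = 65**2 = 4225)
j = -180 (j = ((-70 - 1*(-40))*18)/3 = ((-70 + 40)*18)/3 = (-30*18)/3 = (1/3)*(-540) = -180)
(j + K)*(z + m) = (-180 - 6962)*(-7606 + 4225) = -7142*(-3381) = 24147102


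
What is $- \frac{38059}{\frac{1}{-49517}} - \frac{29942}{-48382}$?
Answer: $\frac{45589572480044}{24191} \approx 1.8846 \cdot 10^{9}$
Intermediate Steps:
$- \frac{38059}{\frac{1}{-49517}} - \frac{29942}{-48382} = - \frac{38059}{- \frac{1}{49517}} - - \frac{14971}{24191} = \left(-38059\right) \left(-49517\right) + \frac{14971}{24191} = 1884567503 + \frac{14971}{24191} = \frac{45589572480044}{24191}$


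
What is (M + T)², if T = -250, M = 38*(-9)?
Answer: 350464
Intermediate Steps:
M = -342
(M + T)² = (-342 - 250)² = (-592)² = 350464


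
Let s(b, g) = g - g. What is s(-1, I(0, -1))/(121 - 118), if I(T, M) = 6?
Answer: 0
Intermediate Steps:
s(b, g) = 0
s(-1, I(0, -1))/(121 - 118) = 0/(121 - 118) = 0/3 = 0*(⅓) = 0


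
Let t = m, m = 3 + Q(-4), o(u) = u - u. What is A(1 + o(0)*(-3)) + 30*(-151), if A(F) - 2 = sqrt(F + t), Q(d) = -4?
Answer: -4528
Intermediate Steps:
o(u) = 0
m = -1 (m = 3 - 4 = -1)
t = -1
A(F) = 2 + sqrt(-1 + F) (A(F) = 2 + sqrt(F - 1) = 2 + sqrt(-1 + F))
A(1 + o(0)*(-3)) + 30*(-151) = (2 + sqrt(-1 + (1 + 0*(-3)))) + 30*(-151) = (2 + sqrt(-1 + (1 + 0))) - 4530 = (2 + sqrt(-1 + 1)) - 4530 = (2 + sqrt(0)) - 4530 = (2 + 0) - 4530 = 2 - 4530 = -4528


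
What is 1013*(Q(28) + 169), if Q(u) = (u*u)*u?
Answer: 22408573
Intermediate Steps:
Q(u) = u³ (Q(u) = u²*u = u³)
1013*(Q(28) + 169) = 1013*(28³ + 169) = 1013*(21952 + 169) = 1013*22121 = 22408573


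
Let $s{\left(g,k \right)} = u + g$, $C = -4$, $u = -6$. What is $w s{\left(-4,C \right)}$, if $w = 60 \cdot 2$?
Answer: $-1200$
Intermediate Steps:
$s{\left(g,k \right)} = -6 + g$
$w = 120$
$w s{\left(-4,C \right)} = 120 \left(-6 - 4\right) = 120 \left(-10\right) = -1200$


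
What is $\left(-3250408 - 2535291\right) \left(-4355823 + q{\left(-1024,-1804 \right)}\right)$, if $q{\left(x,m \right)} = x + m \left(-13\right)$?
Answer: $25071719118105$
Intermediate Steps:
$q{\left(x,m \right)} = x - 13 m$
$\left(-3250408 - 2535291\right) \left(-4355823 + q{\left(-1024,-1804 \right)}\right) = \left(-3250408 - 2535291\right) \left(-4355823 - -22428\right) = - 5785699 \left(-4355823 + \left(-1024 + 23452\right)\right) = - 5785699 \left(-4355823 + 22428\right) = \left(-5785699\right) \left(-4333395\right) = 25071719118105$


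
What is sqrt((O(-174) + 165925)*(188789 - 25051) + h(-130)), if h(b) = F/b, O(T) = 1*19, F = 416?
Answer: 4*sqrt(42455216670)/5 ≈ 1.6484e+5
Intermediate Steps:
O(T) = 19
h(b) = 416/b
sqrt((O(-174) + 165925)*(188789 - 25051) + h(-130)) = sqrt((19 + 165925)*(188789 - 25051) + 416/(-130)) = sqrt(165944*163738 + 416*(-1/130)) = sqrt(27171338672 - 16/5) = sqrt(135856693344/5) = 4*sqrt(42455216670)/5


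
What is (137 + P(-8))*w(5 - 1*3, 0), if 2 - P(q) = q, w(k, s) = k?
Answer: 294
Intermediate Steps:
P(q) = 2 - q
(137 + P(-8))*w(5 - 1*3, 0) = (137 + (2 - 1*(-8)))*(5 - 1*3) = (137 + (2 + 8))*(5 - 3) = (137 + 10)*2 = 147*2 = 294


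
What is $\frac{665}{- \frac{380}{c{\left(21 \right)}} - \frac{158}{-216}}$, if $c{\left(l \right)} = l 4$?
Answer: $- \frac{502740}{2867} \approx -175.35$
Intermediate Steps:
$c{\left(l \right)} = 4 l$
$\frac{665}{- \frac{380}{c{\left(21 \right)}} - \frac{158}{-216}} = \frac{665}{- \frac{380}{4 \cdot 21} - \frac{158}{-216}} = \frac{665}{- \frac{380}{84} - - \frac{79}{108}} = \frac{665}{\left(-380\right) \frac{1}{84} + \frac{79}{108}} = \frac{665}{- \frac{95}{21} + \frac{79}{108}} = \frac{665}{- \frac{2867}{756}} = 665 \left(- \frac{756}{2867}\right) = - \frac{502740}{2867}$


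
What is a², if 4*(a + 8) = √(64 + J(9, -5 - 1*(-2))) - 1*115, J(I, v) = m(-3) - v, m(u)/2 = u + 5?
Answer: (147 - √71)²/16 ≈ 1200.2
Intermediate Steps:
m(u) = 10 + 2*u (m(u) = 2*(u + 5) = 2*(5 + u) = 10 + 2*u)
J(I, v) = 4 - v (J(I, v) = (10 + 2*(-3)) - v = (10 - 6) - v = 4 - v)
a = -147/4 + √71/4 (a = -8 + (√(64 + (4 - (-5 - 1*(-2)))) - 1*115)/4 = -8 + (√(64 + (4 - (-5 + 2))) - 115)/4 = -8 + (√(64 + (4 - 1*(-3))) - 115)/4 = -8 + (√(64 + (4 + 3)) - 115)/4 = -8 + (√(64 + 7) - 115)/4 = -8 + (√71 - 115)/4 = -8 + (-115 + √71)/4 = -8 + (-115/4 + √71/4) = -147/4 + √71/4 ≈ -34.643)
a² = (-147/4 + √71/4)²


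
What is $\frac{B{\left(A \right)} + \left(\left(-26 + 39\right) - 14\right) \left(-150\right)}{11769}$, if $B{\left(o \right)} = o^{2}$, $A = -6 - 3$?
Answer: $\frac{77}{3923} \approx 0.019628$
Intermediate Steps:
$A = -9$ ($A = -6 - 3 = -9$)
$\frac{B{\left(A \right)} + \left(\left(-26 + 39\right) - 14\right) \left(-150\right)}{11769} = \frac{\left(-9\right)^{2} + \left(\left(-26 + 39\right) - 14\right) \left(-150\right)}{11769} = \left(81 + \left(13 - 14\right) \left(-150\right)\right) \frac{1}{11769} = \left(81 - -150\right) \frac{1}{11769} = \left(81 + 150\right) \frac{1}{11769} = 231 \cdot \frac{1}{11769} = \frac{77}{3923}$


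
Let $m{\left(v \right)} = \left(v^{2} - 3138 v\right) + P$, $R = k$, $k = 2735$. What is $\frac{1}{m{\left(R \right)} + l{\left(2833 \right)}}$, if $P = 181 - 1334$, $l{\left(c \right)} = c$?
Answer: $- \frac{1}{1100525} \approx -9.0866 \cdot 10^{-7}$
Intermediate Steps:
$R = 2735$
$P = -1153$
$m{\left(v \right)} = -1153 + v^{2} - 3138 v$ ($m{\left(v \right)} = \left(v^{2} - 3138 v\right) - 1153 = -1153 + v^{2} - 3138 v$)
$\frac{1}{m{\left(R \right)} + l{\left(2833 \right)}} = \frac{1}{\left(-1153 + 2735^{2} - 8582430\right) + 2833} = \frac{1}{\left(-1153 + 7480225 - 8582430\right) + 2833} = \frac{1}{-1103358 + 2833} = \frac{1}{-1100525} = - \frac{1}{1100525}$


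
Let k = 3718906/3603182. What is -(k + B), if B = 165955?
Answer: -298984893858/1801591 ≈ -1.6596e+5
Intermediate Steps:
k = 1859453/1801591 (k = 3718906*(1/3603182) = 1859453/1801591 ≈ 1.0321)
-(k + B) = -(1859453/1801591 + 165955) = -1*298984893858/1801591 = -298984893858/1801591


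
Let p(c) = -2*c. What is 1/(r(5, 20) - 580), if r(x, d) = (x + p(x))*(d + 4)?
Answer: -1/700 ≈ -0.0014286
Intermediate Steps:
r(x, d) = -x*(4 + d) (r(x, d) = (x - 2*x)*(d + 4) = (-x)*(4 + d) = -x*(4 + d))
1/(r(5, 20) - 580) = 1/(5*(-4 - 1*20) - 580) = 1/(5*(-4 - 20) - 580) = 1/(5*(-24) - 580) = 1/(-120 - 580) = 1/(-700) = -1/700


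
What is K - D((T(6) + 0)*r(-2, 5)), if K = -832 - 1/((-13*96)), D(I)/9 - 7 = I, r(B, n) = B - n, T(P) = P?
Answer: -645215/1248 ≈ -517.00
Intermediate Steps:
D(I) = 63 + 9*I
K = -1038335/1248 (K = -832 - 1/(-1248) = -832 - 1*(-1/1248) = -832 + 1/1248 = -1038335/1248 ≈ -832.00)
K - D((T(6) + 0)*r(-2, 5)) = -1038335/1248 - (63 + 9*((6 + 0)*(-2 - 1*5))) = -1038335/1248 - (63 + 9*(6*(-2 - 5))) = -1038335/1248 - (63 + 9*(6*(-7))) = -1038335/1248 - (63 + 9*(-42)) = -1038335/1248 - (63 - 378) = -1038335/1248 - 1*(-315) = -1038335/1248 + 315 = -645215/1248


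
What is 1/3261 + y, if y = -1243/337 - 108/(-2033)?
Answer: -8121236482/2234179581 ≈ -3.6350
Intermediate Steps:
y = -2490623/685121 (y = -1243*1/337 - 108*(-1/2033) = -1243/337 + 108/2033 = -2490623/685121 ≈ -3.6353)
1/3261 + y = 1/3261 - 2490623/685121 = -8121236482/2234179581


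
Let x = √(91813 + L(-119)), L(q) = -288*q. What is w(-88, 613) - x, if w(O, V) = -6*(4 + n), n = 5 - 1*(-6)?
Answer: -90 - √126085 ≈ -445.08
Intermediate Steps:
n = 11 (n = 5 + 6 = 11)
w(O, V) = -90 (w(O, V) = -6*(4 + 11) = -6*15 = -90)
x = √126085 (x = √(91813 - 288*(-119)) = √(91813 + 34272) = √126085 ≈ 355.08)
w(-88, 613) - x = -90 - √126085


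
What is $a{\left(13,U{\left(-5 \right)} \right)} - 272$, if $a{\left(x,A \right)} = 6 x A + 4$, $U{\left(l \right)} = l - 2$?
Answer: $-814$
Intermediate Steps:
$U{\left(l \right)} = -2 + l$
$a{\left(x,A \right)} = 4 + 6 A x$ ($a{\left(x,A \right)} = 6 A x + 4 = 4 + 6 A x$)
$a{\left(13,U{\left(-5 \right)} \right)} - 272 = \left(4 + 6 \left(-2 - 5\right) 13\right) - 272 = \left(4 + 6 \left(-7\right) 13\right) - 272 = \left(4 - 546\right) - 272 = -542 - 272 = -814$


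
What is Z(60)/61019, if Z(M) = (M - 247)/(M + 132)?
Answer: -187/11715648 ≈ -1.5962e-5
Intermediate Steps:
Z(M) = (-247 + M)/(132 + M)
Z(60)/61019 = ((-247 + 60)/(132 + 60))/61019 = (-187/192)*(1/61019) = ((1/192)*(-187))*(1/61019) = -187/192*1/61019 = -187/11715648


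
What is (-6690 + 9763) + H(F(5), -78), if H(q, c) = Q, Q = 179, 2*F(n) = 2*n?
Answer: 3252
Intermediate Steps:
F(n) = n (F(n) = (2*n)/2 = n)
H(q, c) = 179
(-6690 + 9763) + H(F(5), -78) = (-6690 + 9763) + 179 = 3073 + 179 = 3252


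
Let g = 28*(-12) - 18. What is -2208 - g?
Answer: -1854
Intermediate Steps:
g = -354 (g = -336 - 18 = -354)
-2208 - g = -2208 - 1*(-354) = -2208 + 354 = -1854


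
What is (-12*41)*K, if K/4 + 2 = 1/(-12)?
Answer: 4100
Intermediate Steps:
K = -25/3 (K = -8 + 4/(-12) = -8 + 4*(-1/12) = -8 - ⅓ = -25/3 ≈ -8.3333)
(-12*41)*K = -12*41*(-25/3) = -492*(-25/3) = 4100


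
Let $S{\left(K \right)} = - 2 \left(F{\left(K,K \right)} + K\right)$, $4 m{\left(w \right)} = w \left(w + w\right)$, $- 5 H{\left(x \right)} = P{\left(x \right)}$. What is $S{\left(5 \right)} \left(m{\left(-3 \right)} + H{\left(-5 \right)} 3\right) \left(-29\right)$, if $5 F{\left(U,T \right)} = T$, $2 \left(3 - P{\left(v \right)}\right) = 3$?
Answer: $\frac{6264}{5} \approx 1252.8$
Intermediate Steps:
$P{\left(v \right)} = \frac{3}{2}$ ($P{\left(v \right)} = 3 - \frac{3}{2} = \frac{3}{2}$)
$H{\left(x \right)} = - \frac{3}{10}$ ($H{\left(x \right)} = \left(- \frac{1}{5}\right) \frac{3}{2} = - \frac{3}{10}$)
$m{\left(w \right)} = \frac{w^{2}}{2}$ ($m{\left(w \right)} = \frac{w \left(w + w\right)}{4} = \frac{w 2 w}{4} = \frac{2 w^{2}}{4} = \frac{w^{2}}{2}$)
$F{\left(U,T \right)} = \frac{T}{5}$
$S{\left(K \right)} = - \frac{12 K}{5}$ ($S{\left(K \right)} = - 2 \left(\frac{K}{5} + K\right) = - 2 \frac{6 K}{5} = - \frac{12 K}{5}$)
$S{\left(5 \right)} \left(m{\left(-3 \right)} + H{\left(-5 \right)} 3\right) \left(-29\right) = \left(- \frac{12}{5}\right) 5 \left(\frac{\left(-3\right)^{2}}{2} - \frac{9}{10}\right) \left(-29\right) = - 12 \left(\frac{1}{2} \cdot 9 - \frac{9}{10}\right) \left(-29\right) = - 12 \left(\frac{9}{2} - \frac{9}{10}\right) \left(-29\right) = \left(-12\right) \frac{18}{5} \left(-29\right) = \left(- \frac{216}{5}\right) \left(-29\right) = \frac{6264}{5}$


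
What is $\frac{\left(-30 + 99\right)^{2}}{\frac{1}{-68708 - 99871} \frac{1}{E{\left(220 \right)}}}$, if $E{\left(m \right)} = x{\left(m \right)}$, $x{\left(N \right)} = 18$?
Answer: $-14446883142$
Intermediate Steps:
$E{\left(m \right)} = 18$
$\frac{\left(-30 + 99\right)^{2}}{\frac{1}{-68708 - 99871} \frac{1}{E{\left(220 \right)}}} = \frac{\left(-30 + 99\right)^{2}}{\frac{1}{-68708 - 99871} \cdot \frac{1}{18}} = \frac{69^{2}}{\frac{1}{-168579} \cdot \frac{1}{18}} = \frac{4761}{\left(- \frac{1}{168579}\right) \frac{1}{18}} = \frac{4761}{- \frac{1}{3034422}} = 4761 \left(-3034422\right) = -14446883142$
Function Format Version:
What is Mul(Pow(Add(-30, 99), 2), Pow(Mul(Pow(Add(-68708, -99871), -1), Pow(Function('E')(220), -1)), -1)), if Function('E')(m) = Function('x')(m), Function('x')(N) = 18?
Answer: -14446883142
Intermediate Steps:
Function('E')(m) = 18
Mul(Pow(Add(-30, 99), 2), Pow(Mul(Pow(Add(-68708, -99871), -1), Pow(Function('E')(220), -1)), -1)) = Mul(Pow(Add(-30, 99), 2), Pow(Mul(Pow(Add(-68708, -99871), -1), Pow(18, -1)), -1)) = Mul(Pow(69, 2), Pow(Mul(Pow(-168579, -1), Rational(1, 18)), -1)) = Mul(4761, Pow(Mul(Rational(-1, 168579), Rational(1, 18)), -1)) = Mul(4761, Pow(Rational(-1, 3034422), -1)) = Mul(4761, -3034422) = -14446883142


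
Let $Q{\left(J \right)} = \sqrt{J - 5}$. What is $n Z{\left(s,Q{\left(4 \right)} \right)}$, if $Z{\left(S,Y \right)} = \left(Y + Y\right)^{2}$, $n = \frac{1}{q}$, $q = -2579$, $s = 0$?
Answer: $\frac{4}{2579} \approx 0.001551$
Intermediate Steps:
$Q{\left(J \right)} = \sqrt{-5 + J}$
$n = - \frac{1}{2579}$ ($n = \frac{1}{-2579} = - \frac{1}{2579} \approx -0.00038775$)
$Z{\left(S,Y \right)} = 4 Y^{2}$ ($Z{\left(S,Y \right)} = \left(2 Y\right)^{2} = 4 Y^{2}$)
$n Z{\left(s,Q{\left(4 \right)} \right)} = - \frac{4 \left(\sqrt{-5 + 4}\right)^{2}}{2579} = - \frac{4 \left(\sqrt{-1}\right)^{2}}{2579} = - \frac{4 i^{2}}{2579} = - \frac{4 \left(-1\right)}{2579} = \left(- \frac{1}{2579}\right) \left(-4\right) = \frac{4}{2579}$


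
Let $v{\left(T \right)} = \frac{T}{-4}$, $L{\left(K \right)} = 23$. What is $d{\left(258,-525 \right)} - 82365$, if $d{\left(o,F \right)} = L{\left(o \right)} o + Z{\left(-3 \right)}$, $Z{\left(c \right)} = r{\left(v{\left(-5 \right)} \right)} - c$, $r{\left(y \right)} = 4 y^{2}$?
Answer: $- \frac{305687}{4} \approx -76422.0$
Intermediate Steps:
$v{\left(T \right)} = - \frac{T}{4}$ ($v{\left(T \right)} = T \left(- \frac{1}{4}\right) = - \frac{T}{4}$)
$Z{\left(c \right)} = \frac{25}{4} - c$ ($Z{\left(c \right)} = 4 \left(\left(- \frac{1}{4}\right) \left(-5\right)\right)^{2} - c = 4 \left(\frac{5}{4}\right)^{2} - c = 4 \cdot \frac{25}{16} - c = \frac{25}{4} - c$)
$d{\left(o,F \right)} = \frac{37}{4} + 23 o$ ($d{\left(o,F \right)} = 23 o + \left(\frac{25}{4} - -3\right) = 23 o + \left(\frac{25}{4} + 3\right) = 23 o + \frac{37}{4} = \frac{37}{4} + 23 o$)
$d{\left(258,-525 \right)} - 82365 = \left(\frac{37}{4} + 23 \cdot 258\right) - 82365 = \left(\frac{37}{4} + 5934\right) - 82365 = \frac{23773}{4} - 82365 = - \frac{305687}{4}$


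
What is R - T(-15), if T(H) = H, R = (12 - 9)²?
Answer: 24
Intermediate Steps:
R = 9 (R = 3² = 9)
R - T(-15) = 9 - 1*(-15) = 9 + 15 = 24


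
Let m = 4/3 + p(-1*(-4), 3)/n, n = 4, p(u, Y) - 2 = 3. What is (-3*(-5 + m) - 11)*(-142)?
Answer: 1065/2 ≈ 532.50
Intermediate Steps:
p(u, Y) = 5 (p(u, Y) = 2 + 3 = 5)
m = 31/12 (m = 4/3 + 5/4 = 31/12 ≈ 2.5833)
(-3*(-5 + m) - 11)*(-142) = (-3*(-5 + 31/12) - 11)*(-142) = (-3*(-29/12) - 11)*(-142) = (29/4 - 11)*(-142) = -15/4*(-142) = 1065/2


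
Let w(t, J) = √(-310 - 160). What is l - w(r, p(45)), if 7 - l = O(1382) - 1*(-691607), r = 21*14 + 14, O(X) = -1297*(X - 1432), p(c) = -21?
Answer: -756450 - I*√470 ≈ -7.5645e+5 - 21.679*I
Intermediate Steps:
O(X) = 1857304 - 1297*X (O(X) = -1297*(-1432 + X) = 1857304 - 1297*X)
r = 308 (r = 294 + 14 = 308)
l = -756450 (l = 7 - ((1857304 - 1297*1382) - 1*(-691607)) = 7 - ((1857304 - 1792454) + 691607) = 7 - (64850 + 691607) = 7 - 1*756457 = 7 - 756457 = -756450)
w(t, J) = I*√470 (w(t, J) = √(-470) = I*√470)
l - w(r, p(45)) = -756450 - I*√470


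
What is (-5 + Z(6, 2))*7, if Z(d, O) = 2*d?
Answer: 49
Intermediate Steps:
(-5 + Z(6, 2))*7 = (-5 + 2*6)*7 = (-5 + 12)*7 = 7*7 = 49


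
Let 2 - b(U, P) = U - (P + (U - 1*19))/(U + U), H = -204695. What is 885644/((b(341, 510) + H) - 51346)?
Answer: -75501151/21856291 ≈ -3.4544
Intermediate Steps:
b(U, P) = 2 - U + (-19 + P + U)/(2*U) (b(U, P) = 2 - (U - (P + (U - 1*19))/(U + U)) = 2 - (U - (P + (U - 19))/(2*U)) = 2 - (U - (P + (-19 + U))*1/(2*U)) = 2 - (U - (-19 + P + U)*1/(2*U)) = 2 - (U - (-19 + P + U)/(2*U)) = 2 + (-U + (-19 + P + U)/(2*U)) = 2 - U + (-19 + P + U)/(2*U))
885644/((b(341, 510) + H) - 51346) = 885644/(((½)*(-19 + 510 - 1*341*(-5 + 2*341))/341 - 204695) - 51346) = 885644/(((½)*(1/341)*(-19 + 510 - 1*341*(-5 + 682)) - 204695) - 51346) = 885644/(((½)*(1/341)*(-19 + 510 - 1*341*677) - 204695) - 51346) = 885644/(((½)*(1/341)*(-19 + 510 - 230857) - 204695) - 51346) = 885644/(((½)*(1/341)*(-230366) - 204695) - 51346) = 885644/((-115183/341 - 204695) - 51346) = 885644/(-69916178/341 - 51346) = 885644/(-87425164/341) = 885644*(-341/87425164) = -75501151/21856291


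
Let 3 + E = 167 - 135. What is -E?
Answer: -29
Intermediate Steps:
E = 29 (E = -3 + (167 - 135) = -3 + 32 = 29)
-E = -1*29 = -29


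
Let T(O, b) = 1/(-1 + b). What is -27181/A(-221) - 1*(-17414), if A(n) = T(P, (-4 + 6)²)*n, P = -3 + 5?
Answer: 3930037/221 ≈ 17783.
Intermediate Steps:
P = 2
A(n) = n/3 (A(n) = n/(-1 + (-4 + 6)²) = n/(-1 + 2²) = n/(-1 + 4) = n/3)
-27181/A(-221) - 1*(-17414) = -27181/((⅓)*(-221)) - 1*(-17414) = -27181/(-221/3) + 17414 = -27181*(-3/221) + 17414 = 81543/221 + 17414 = 3930037/221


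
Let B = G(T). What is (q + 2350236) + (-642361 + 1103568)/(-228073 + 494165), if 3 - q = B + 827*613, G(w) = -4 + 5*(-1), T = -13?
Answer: 490487046531/266092 ≈ 1.8433e+6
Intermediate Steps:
G(w) = -9 (G(w) = -4 - 5 = -9)
B = -9
q = -506939 (q = 3 - (-9 + 827*613) = 3 - (-9 + 506951) = 3 - 1*506942 = 3 - 506942 = -506939)
(q + 2350236) + (-642361 + 1103568)/(-228073 + 494165) = (-506939 + 2350236) + (-642361 + 1103568)/(-228073 + 494165) = 1843297 + 461207/266092 = 490487046531/266092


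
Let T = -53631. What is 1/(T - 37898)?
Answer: -1/91529 ≈ -1.0926e-5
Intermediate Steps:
1/(T - 37898) = 1/(-53631 - 37898) = 1/(-91529) = -1/91529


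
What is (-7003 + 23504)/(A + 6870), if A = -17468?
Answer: -16501/10598 ≈ -1.5570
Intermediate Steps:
(-7003 + 23504)/(A + 6870) = (-7003 + 23504)/(-17468 + 6870) = 16501/(-10598) = 16501*(-1/10598) = -16501/10598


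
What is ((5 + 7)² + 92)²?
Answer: 55696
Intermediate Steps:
((5 + 7)² + 92)² = (12² + 92)² = (144 + 92)² = 236² = 55696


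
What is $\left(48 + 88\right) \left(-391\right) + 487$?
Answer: $-52689$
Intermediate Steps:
$\left(48 + 88\right) \left(-391\right) + 487 = 136 \left(-391\right) + 487 = -53176 + 487 = -52689$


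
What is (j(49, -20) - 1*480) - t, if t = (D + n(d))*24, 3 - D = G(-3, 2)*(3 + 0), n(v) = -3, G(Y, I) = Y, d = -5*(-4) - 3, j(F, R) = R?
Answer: -716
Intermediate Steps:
d = 17 (d = 20 - 3 = 17)
D = 12 (D = 3 - (-3)*(3 + 0) = 3 - (-3)*3 = 3 - 1*(-9) = 3 + 9 = 12)
t = 216 (t = (12 - 3)*24 = 9*24 = 216)
(j(49, -20) - 1*480) - t = (-20 - 1*480) - 1*216 = (-20 - 480) - 216 = -500 - 216 = -716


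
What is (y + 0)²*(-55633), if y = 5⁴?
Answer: -21731640625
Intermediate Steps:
y = 625
(y + 0)²*(-55633) = (625 + 0)²*(-55633) = 625²*(-55633) = 390625*(-55633) = -21731640625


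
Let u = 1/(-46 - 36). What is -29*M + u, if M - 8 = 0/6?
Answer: -19025/82 ≈ -232.01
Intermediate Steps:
u = -1/82 (u = 1/(-82) = -1/82 ≈ -0.012195)
M = 8 (M = 8 + 0/6 = 8 + 0*(1/6) = 8 + 0 = 8)
-29*M + u = -29*8 - 1/82 = -232 - 1/82 = -19025/82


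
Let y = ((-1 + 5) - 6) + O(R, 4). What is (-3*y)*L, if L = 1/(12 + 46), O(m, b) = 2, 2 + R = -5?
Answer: 0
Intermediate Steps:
R = -7 (R = -2 - 5 = -7)
L = 1/58 ≈ 0.017241
y = 0 (y = ((-1 + 5) - 6) + 2 = (4 - 6) + 2 = -2 + 2 = 0)
(-3*y)*L = -3*0*(1/58) = 0*(1/58) = 0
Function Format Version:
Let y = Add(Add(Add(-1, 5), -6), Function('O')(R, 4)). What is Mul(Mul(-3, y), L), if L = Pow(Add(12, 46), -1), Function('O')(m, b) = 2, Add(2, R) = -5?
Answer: 0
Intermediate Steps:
R = -7 (R = Add(-2, -5) = -7)
L = Rational(1, 58) (L = Pow(58, -1) = Rational(1, 58) ≈ 0.017241)
y = 0 (y = Add(Add(Add(-1, 5), -6), 2) = Add(Add(4, -6), 2) = Add(-2, 2) = 0)
Mul(Mul(-3, y), L) = Mul(Mul(-3, 0), Rational(1, 58)) = Mul(0, Rational(1, 58)) = 0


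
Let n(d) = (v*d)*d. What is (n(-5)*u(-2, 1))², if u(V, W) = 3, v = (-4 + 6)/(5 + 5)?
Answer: 225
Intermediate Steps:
v = ⅕ (v = 2/10 = 2*(⅒) = ⅕ ≈ 0.20000)
n(d) = d²/5 (n(d) = (d/5)*d = d²/5)
(n(-5)*u(-2, 1))² = (((⅕)*(-5)²)*3)² = (((⅕)*25)*3)² = (5*3)² = 15² = 225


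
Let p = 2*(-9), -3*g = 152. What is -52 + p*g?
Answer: 860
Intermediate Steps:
g = -152/3 (g = -1/3*152 = -152/3 ≈ -50.667)
p = -18
-52 + p*g = -52 - 18*(-152/3) = -52 + 912 = 860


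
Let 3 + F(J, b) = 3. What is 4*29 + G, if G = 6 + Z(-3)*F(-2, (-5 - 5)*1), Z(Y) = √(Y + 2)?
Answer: 122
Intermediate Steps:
F(J, b) = 0 (F(J, b) = -3 + 3 = 0)
Z(Y) = √(2 + Y)
G = 6 (G = 6 + √(2 - 3)*0 = 6 + √(-1)*0 = 6 + I*0 = 6 + 0 = 6)
4*29 + G = 4*29 + 6 = 116 + 6 = 122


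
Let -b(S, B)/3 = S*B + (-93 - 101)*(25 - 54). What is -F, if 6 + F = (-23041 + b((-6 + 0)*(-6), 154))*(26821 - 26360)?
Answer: 26070017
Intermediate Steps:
b(S, B) = -16878 - 3*B*S (b(S, B) = -3*(S*B + (-93 - 101)*(25 - 54)) = -3*(B*S - 194*(-29)) = -3*(B*S + 5626) = -3*(5626 + B*S) = -16878 - 3*B*S)
F = -26070017 (F = -6 + (-23041 + (-16878 - 3*154*(-6 + 0)*(-6)))*(26821 - 26360) = -6 + (-23041 + (-16878 - 3*154*(-6*(-6))))*461 = -6 + (-23041 + (-16878 - 3*154*36))*461 = -6 + (-23041 + (-16878 - 16632))*461 = -6 + (-23041 - 33510)*461 = -6 - 56551*461 = -6 - 26070011 = -26070017)
-F = -1*(-26070017) = 26070017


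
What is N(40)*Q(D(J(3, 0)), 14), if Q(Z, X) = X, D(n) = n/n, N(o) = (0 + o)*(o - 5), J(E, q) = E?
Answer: 19600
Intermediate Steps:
N(o) = o*(-5 + o)
D(n) = 1
N(40)*Q(D(J(3, 0)), 14) = (40*(-5 + 40))*14 = (40*35)*14 = 1400*14 = 19600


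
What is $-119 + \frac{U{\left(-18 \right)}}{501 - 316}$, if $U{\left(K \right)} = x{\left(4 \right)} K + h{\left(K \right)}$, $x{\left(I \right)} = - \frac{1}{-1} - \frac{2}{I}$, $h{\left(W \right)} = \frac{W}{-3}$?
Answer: $- \frac{22018}{185} \approx -119.02$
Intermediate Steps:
$h{\left(W \right)} = - \frac{W}{3}$ ($h{\left(W \right)} = W \left(- \frac{1}{3}\right) = - \frac{W}{3}$)
$x{\left(I \right)} = 1 - \frac{2}{I}$ ($x{\left(I \right)} = \left(-1\right) \left(-1\right) - \frac{2}{I} = 1 - \frac{2}{I}$)
$U{\left(K \right)} = \frac{K}{6}$ ($U{\left(K \right)} = \frac{-2 + 4}{4} K - \frac{K}{3} = \frac{1}{4} \cdot 2 K - \frac{K}{3} = \frac{K}{2} - \frac{K}{3} = \frac{K}{6}$)
$-119 + \frac{U{\left(-18 \right)}}{501 - 316} = -119 + \frac{\frac{1}{6} \left(-18\right)}{501 - 316} = -119 - \frac{3}{185} = - \frac{22018}{185}$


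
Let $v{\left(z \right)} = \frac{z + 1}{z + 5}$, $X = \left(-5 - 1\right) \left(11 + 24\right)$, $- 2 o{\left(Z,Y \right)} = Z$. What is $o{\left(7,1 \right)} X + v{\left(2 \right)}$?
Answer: $\frac{5148}{7} \approx 735.43$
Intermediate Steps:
$o{\left(Z,Y \right)} = - \frac{Z}{2}$
$X = -210$ ($X = \left(-6\right) 35 = -210$)
$v{\left(z \right)} = \frac{1 + z}{5 + z}$
$o{\left(7,1 \right)} X + v{\left(2 \right)} = \left(- \frac{1}{2}\right) 7 \left(-210\right) + \frac{1 + 2}{5 + 2} = \left(- \frac{7}{2}\right) \left(-210\right) + \frac{1}{7} \cdot 3 = 735 + \frac{1}{7} \cdot 3 = 735 + \frac{3}{7} = \frac{5148}{7}$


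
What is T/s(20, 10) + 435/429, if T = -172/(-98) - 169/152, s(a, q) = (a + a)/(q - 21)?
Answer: 35662157/42602560 ≈ 0.83709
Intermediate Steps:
s(a, q) = 2*a/(-21 + q) (s(a, q) = (2*a)/(-21 + q) = 2*a/(-21 + q))
T = 4791/7448 (T = -172*(-1/98) - 169*1/152 = 86/49 - 169/152 = 4791/7448 ≈ 0.64326)
T/s(20, 10) + 435/429 = 4791/(7448*((2*20/(-21 + 10)))) + 435/429 = 4791/(7448*((2*20/(-11)))) + 435*(1/429) = 4791/(7448*((2*20*(-1/11)))) + 145/143 = 4791/(7448*(-40/11)) + 145/143 = (4791/7448)*(-11/40) + 145/143 = -52701/297920 + 145/143 = 35662157/42602560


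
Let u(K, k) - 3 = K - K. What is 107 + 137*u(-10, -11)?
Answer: 518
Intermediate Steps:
u(K, k) = 3 (u(K, k) = 3 + (K - K) = 3 + 0 = 3)
107 + 137*u(-10, -11) = 107 + 137*3 = 107 + 411 = 518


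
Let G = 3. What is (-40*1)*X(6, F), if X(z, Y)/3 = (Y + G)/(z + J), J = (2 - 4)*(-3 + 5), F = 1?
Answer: -240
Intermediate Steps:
J = -4 (J = -2*2 = -4)
X(z, Y) = 3*(3 + Y)/(-4 + z) (X(z, Y) = 3*((Y + 3)/(z - 4)) = 3*((3 + Y)/(-4 + z)) = 3*(3 + Y)/(-4 + z))
(-40*1)*X(6, F) = (-40*1)*(3*(3 + 1)/(-4 + 6)) = -120*4/2 = -40*6 = -240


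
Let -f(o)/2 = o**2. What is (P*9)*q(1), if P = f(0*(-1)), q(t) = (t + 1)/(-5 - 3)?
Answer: 0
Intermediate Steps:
f(o) = -2*o**2
q(t) = -1/8 - t/8 (q(t) = (1 + t)/(-8) = (1 + t)*(-1/8) = -1/8 - t/8)
P = 0 (P = -2*(0*(-1))**2 = -2*0**2 = -2*0 = 0)
(P*9)*q(1) = (0*9)*(-1/8 - 1/8*1) = 0*(-1/8 - 1/8) = 0*(-1/4) = 0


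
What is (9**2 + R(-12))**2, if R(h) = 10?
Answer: 8281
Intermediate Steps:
(9**2 + R(-12))**2 = (9**2 + 10)**2 = (81 + 10)**2 = 91**2 = 8281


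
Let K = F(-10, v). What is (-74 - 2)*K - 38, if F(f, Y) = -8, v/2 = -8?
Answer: 570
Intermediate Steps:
v = -16 (v = 2*(-8) = -16)
K = -8
(-74 - 2)*K - 38 = (-74 - 2)*(-8) - 38 = -76*(-8) - 38 = 608 - 38 = 570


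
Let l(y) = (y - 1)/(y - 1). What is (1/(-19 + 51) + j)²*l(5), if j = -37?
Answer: 1399489/1024 ≈ 1366.7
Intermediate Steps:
l(y) = 1 (l(y) = (-1 + y)/(-1 + y) = 1)
(1/(-19 + 51) + j)²*l(5) = (1/(-19 + 51) - 37)²*1 = (1/32 - 37)²*1 = (-1183/32)²*1 = (1399489/1024)*1 = 1399489/1024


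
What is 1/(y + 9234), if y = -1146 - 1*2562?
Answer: 1/5526 ≈ 0.00018096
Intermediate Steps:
y = -3708 (y = -1146 - 2562 = -3708)
1/(y + 9234) = 1/(-3708 + 9234) = 1/5526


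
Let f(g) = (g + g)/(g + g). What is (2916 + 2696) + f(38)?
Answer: 5613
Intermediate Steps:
f(g) = 1 (f(g) = (2*g)/((2*g)) = (2*g)*(1/(2*g)) = 1)
(2916 + 2696) + f(38) = (2916 + 2696) + 1 = 5612 + 1 = 5613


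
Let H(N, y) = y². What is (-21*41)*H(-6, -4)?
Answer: -13776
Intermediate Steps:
(-21*41)*H(-6, -4) = -21*41*(-4)² = -861*16 = -13776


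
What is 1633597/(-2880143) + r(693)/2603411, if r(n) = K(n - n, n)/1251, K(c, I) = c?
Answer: -233371/411449 ≈ -0.56719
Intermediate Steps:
r(n) = 0 (r(n) = (n - n)/1251 = 0*(1/1251) = 0)
1633597/(-2880143) + r(693)/2603411 = 1633597/(-2880143) + 0/2603411 = 1633597*(-1/2880143) + 0*(1/2603411) = -233371/411449 + 0 = -233371/411449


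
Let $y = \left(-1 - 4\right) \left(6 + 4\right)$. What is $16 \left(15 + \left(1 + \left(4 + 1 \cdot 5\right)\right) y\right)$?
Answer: $-7760$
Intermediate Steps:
$y = -50$ ($y = \left(-5\right) 10 = -50$)
$16 \left(15 + \left(1 + \left(4 + 1 \cdot 5\right)\right) y\right) = 16 \left(15 + \left(1 + \left(4 + 1 \cdot 5\right)\right) \left(-50\right)\right) = 16 \left(15 + \left(1 + \left(4 + 5\right)\right) \left(-50\right)\right) = 16 \left(15 + \left(1 + 9\right) \left(-50\right)\right) = 16 \left(15 + 10 \left(-50\right)\right) = 16 \left(15 - 500\right) = 16 \left(-485\right) = -7760$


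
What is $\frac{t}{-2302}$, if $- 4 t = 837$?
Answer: $\frac{837}{9208} \approx 0.090899$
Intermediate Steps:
$t = - \frac{837}{4}$ ($t = \left(- \frac{1}{4}\right) 837 = - \frac{837}{4} \approx -209.25$)
$\frac{t}{-2302} = - \frac{837}{4 \left(-2302\right)} = \left(- \frac{837}{4}\right) \left(- \frac{1}{2302}\right) = \frac{837}{9208}$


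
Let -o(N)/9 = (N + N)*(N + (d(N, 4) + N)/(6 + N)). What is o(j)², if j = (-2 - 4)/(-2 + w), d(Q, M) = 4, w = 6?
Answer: 2601/4 ≈ 650.25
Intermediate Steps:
j = -3/2 (j = (-2 - 4)/(-2 + 6) = -6/4 = -6*¼ = -3/2 ≈ -1.5000)
o(N) = -18*N*(N + (4 + N)/(6 + N)) (o(N) = -9*(N + N)*(N + (4 + N)/(6 + N)) = -9*2*N*(N + (4 + N)/(6 + N)) = -18*N*(N + (4 + N)/(6 + N)))
o(j)² = (-18*(-3/2)*(4 + (-3/2)² + 7*(-3/2))/(6 - 3/2))² = (-18*(-3/2)*(4 + 9/4 - 21/2)/9/2)² = (-18*(-3/2)*2/9*(-17/4))² = (-51/2)² = 2601/4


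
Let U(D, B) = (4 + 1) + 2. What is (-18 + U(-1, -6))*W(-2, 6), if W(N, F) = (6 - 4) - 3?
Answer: 11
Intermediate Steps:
U(D, B) = 7 (U(D, B) = 5 + 2 = 7)
W(N, F) = -1 (W(N, F) = 2 - 3 = -1)
(-18 + U(-1, -6))*W(-2, 6) = (-18 + 7)*(-1) = -11*(-1) = 11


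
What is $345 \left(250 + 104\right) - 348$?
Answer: $121782$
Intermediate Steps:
$345 \left(250 + 104\right) - 348 = 345 \cdot 354 - 348 = 122130 - 348 = 121782$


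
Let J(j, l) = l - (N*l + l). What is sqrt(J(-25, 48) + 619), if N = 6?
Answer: sqrt(331) ≈ 18.193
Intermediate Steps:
J(j, l) = -6*l (J(j, l) = l - (6*l + l) = l - 7*l = -6*l)
sqrt(J(-25, 48) + 619) = sqrt(-6*48 + 619) = sqrt(-288 + 619) = sqrt(331)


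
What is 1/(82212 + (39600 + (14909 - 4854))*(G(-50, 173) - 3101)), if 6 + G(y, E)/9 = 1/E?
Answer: -173/27087774254 ≈ -6.3866e-9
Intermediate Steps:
G(y, E) = -54 + 9/E
1/(82212 + (39600 + (14909 - 4854))*(G(-50, 173) - 3101)) = 1/(82212 + (39600 + (14909 - 4854))*((-54 + 9/173) - 3101)) = 1/(82212 + (39600 + 10055)*((-54 + 9*(1/173)) - 3101)) = 1/(82212 + 49655*((-54 + 9/173) - 3101)) = 1/(82212 + 49655*(-9333/173 - 3101)) = 1/(82212 + 49655*(-545806/173)) = 1/(82212 - 27101996930/173) = 1/(-27087774254/173) = -173/27087774254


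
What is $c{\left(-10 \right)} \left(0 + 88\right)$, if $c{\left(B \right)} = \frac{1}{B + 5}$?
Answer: $- \frac{88}{5} \approx -17.6$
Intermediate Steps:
$c{\left(B \right)} = \frac{1}{5 + B}$
$c{\left(-10 \right)} \left(0 + 88\right) = \frac{0 + 88}{5 - 10} = \frac{1}{-5} \cdot 88 = \left(- \frac{1}{5}\right) 88 = - \frac{88}{5}$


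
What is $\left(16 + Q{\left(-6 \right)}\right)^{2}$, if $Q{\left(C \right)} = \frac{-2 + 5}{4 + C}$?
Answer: $\frac{841}{4} \approx 210.25$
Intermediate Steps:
$Q{\left(C \right)} = \frac{3}{4 + C}$
$\left(16 + Q{\left(-6 \right)}\right)^{2} = \left(16 + \frac{3}{4 - 6}\right)^{2} = \left(16 + \frac{3}{-2}\right)^{2} = \left(16 + 3 \left(- \frac{1}{2}\right)\right)^{2} = \left(16 - \frac{3}{2}\right)^{2} = \left(\frac{29}{2}\right)^{2} = \frac{841}{4}$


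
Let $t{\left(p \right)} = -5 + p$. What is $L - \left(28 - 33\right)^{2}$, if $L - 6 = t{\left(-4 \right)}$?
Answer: $-28$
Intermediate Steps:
$L = -3$ ($L = 6 - 9 = -3$)
$L - \left(28 - 33\right)^{2} = -3 - \left(28 - 33\right)^{2} = -3 - \left(-5\right)^{2} = -3 - 25 = -28$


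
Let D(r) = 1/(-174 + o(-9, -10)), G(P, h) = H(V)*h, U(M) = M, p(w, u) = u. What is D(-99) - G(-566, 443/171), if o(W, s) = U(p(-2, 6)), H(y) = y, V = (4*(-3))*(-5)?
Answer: -165393/1064 ≈ -155.44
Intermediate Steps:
V = 60 (V = -12*(-5) = 60)
o(W, s) = 6
G(P, h) = 60*h
D(r) = -1/168 (D(r) = 1/(-174 + 6) = 1/(-168) = -1/168)
D(-99) - G(-566, 443/171) = -1/168 - 60*443/171 = -1/168 - 1*8860/57 = -1/168 - 8860/57 = -165393/1064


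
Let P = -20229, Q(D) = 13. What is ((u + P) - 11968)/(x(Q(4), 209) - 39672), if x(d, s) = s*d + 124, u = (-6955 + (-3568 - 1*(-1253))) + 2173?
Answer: 13098/12277 ≈ 1.0669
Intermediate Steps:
u = -7097 (u = (-6955 + (-3568 + 1253)) + 2173 = (-6955 - 2315) + 2173 = -9270 + 2173 = -7097)
x(d, s) = 124 + d*s (x(d, s) = d*s + 124 = 124 + d*s)
((u + P) - 11968)/(x(Q(4), 209) - 39672) = ((-7097 - 20229) - 11968)/((124 + 13*209) - 39672) = (-27326 - 11968)/((124 + 2717) - 39672) = -39294/(2841 - 39672) = -39294/(-36831) = -39294*(-1/36831) = 13098/12277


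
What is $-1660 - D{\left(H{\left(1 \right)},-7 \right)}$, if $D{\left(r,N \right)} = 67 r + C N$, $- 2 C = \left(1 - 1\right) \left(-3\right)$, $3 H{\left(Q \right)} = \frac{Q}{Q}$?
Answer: $- \frac{5047}{3} \approx -1682.3$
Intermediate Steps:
$H{\left(Q \right)} = \frac{1}{3}$ ($H{\left(Q \right)} = \frac{Q \frac{1}{Q}}{3} = \frac{1}{3} \cdot 1 = \frac{1}{3}$)
$C = 0$ ($C = - \frac{\left(1 - 1\right) \left(-3\right)}{2} = - \frac{0 \left(-3\right)}{2} = \left(- \frac{1}{2}\right) 0 = 0$)
$D{\left(r,N \right)} = 67 r$ ($D{\left(r,N \right)} = 67 r + 0 N = 67 r + 0 = 67 r$)
$-1660 - D{\left(H{\left(1 \right)},-7 \right)} = -1660 - 67 \cdot \frac{1}{3} = -1660 - \frac{67}{3} = - \frac{5047}{3}$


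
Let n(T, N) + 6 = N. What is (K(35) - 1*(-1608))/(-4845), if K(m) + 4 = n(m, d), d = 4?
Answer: -534/1615 ≈ -0.33065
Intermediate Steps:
n(T, N) = -6 + N
K(m) = -6 (K(m) = -4 + (-6 + 4) = -4 - 2 = -6)
(K(35) - 1*(-1608))/(-4845) = (-6 - 1*(-1608))/(-4845) = (-6 + 1608)*(-1/4845) = 1602*(-1/4845) = -534/1615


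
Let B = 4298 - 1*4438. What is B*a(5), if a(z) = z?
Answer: -700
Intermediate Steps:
B = -140 (B = 4298 - 4438 = -140)
B*a(5) = -140*5 = -700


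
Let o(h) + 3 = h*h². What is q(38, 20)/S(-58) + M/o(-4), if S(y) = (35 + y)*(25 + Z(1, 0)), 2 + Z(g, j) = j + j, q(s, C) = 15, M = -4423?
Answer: 2338762/35443 ≈ 65.987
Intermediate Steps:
Z(g, j) = -2 + 2*j (Z(g, j) = -2 + (j + j) = -2 + 2*j)
o(h) = -3 + h³ (o(h) = -3 + h*h² = -3 + h³)
S(y) = 805 + 23*y (S(y) = (35 + y)*(25 + (-2 + 2*0)) = (35 + y)*(25 + (-2 + 0)) = (35 + y)*(25 - 2) = (35 + y)*23 = 805 + 23*y)
q(38, 20)/S(-58) + M/o(-4) = 15/(805 + 23*(-58)) - 4423/(-3 + (-4)³) = 15/(805 - 1334) - 4423/(-3 - 64) = 15/(-529) - 4423/(-67) = 15*(-1/529) - 4423*(-1/67) = -15/529 + 4423/67 = 2338762/35443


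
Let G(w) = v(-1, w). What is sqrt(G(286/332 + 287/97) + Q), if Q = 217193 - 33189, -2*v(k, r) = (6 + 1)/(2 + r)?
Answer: sqrt(19951593213227)/10413 ≈ 428.96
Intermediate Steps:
v(k, r) = -7/(2*(2 + r)) (v(k, r) = -(6 + 1)/(2*(2 + r)) = -7/(2*(2 + r)))
G(w) = -7/(4 + 2*w)
Q = 184004
sqrt(G(286/332 + 287/97) + Q) = sqrt(-7/(4 + 2*(286/332 + 287/97)) + 184004) = sqrt(-7/(4 + 2*(286*(1/332) + 287*(1/97))) + 184004) = sqrt(-7/(4 + 2*(143/166 + 287/97)) + 184004) = sqrt(-7/(4 + 2*(61513/16102)) + 184004) = sqrt(-7/(4 + 61513/8051) + 184004) = sqrt(-7/93717/8051 + 184004) = sqrt(-7*8051/93717 + 184004) = sqrt(-56357/93717 + 184004) = sqrt(17244246511/93717) = sqrt(19951593213227)/10413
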